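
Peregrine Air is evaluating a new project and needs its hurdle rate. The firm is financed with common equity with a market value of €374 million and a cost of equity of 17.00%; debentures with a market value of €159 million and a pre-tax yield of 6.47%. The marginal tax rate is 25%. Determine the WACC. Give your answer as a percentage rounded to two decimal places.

13.38%

Total capital V = 374 + 159 = 533.
Equity: weight = 374/533 = 0.7017; cost = 17%.
Debentures: weight = 159/533 = 0.2983; after-tax cost = 6.47% × (1 − 25%) = 4.8525%.
WACC = 0.7017 × 17.0000% + 0.2983 × 4.8525% = 13.3763%.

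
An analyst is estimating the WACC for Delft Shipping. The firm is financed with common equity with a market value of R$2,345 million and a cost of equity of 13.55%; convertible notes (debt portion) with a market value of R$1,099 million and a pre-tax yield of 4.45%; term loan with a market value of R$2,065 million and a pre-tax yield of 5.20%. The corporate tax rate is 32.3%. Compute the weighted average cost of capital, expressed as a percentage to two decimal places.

7.69%

Total capital V = 2345 + 1099 + 2065 = 5509.
Equity: weight = 2345/5509 = 0.4257; cost = 13.55%.
Convertible notes (debt portion): weight = 1099/5509 = 0.1995; after-tax cost = 4.45% × (1 − 32.3%) = 3.0127%.
Term loan: weight = 2065/5509 = 0.3748; after-tax cost = 5.2% × (1 − 32.3%) = 3.5204%.
WACC = 0.4257 × 13.5500% + 0.1995 × 3.0127% + 0.3748 × 3.5204% = 7.6884%.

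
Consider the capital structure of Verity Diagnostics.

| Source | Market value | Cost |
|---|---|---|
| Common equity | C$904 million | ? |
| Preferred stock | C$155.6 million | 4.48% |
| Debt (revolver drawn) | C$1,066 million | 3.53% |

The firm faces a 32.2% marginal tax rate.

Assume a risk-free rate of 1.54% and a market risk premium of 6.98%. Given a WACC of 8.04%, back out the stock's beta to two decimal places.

1.97

Total capital V = 904 + 155.6 + 1066 = 2125.6.
Equity weight = 904/2125.6 = 0.4253.
Preferred weight = 155.6/2125.6 = 0.0732.
Revolver drawn weight = 1066/2125.6 = 0.5015.
Debt contribution = 0.5015 × 3.53% × (1 − 32.2%) = 1.2003%.
Preferred contribution = 0.0732 × 4.48% = 0.3279%.
Required equity contribution = 8.04% − 1.5282% = 6.5118%  ⇒  Re = 15.3113%.
CAPM: 15.3113% = 1.54% + β × 6.98%  ⇒  β = 1.9730.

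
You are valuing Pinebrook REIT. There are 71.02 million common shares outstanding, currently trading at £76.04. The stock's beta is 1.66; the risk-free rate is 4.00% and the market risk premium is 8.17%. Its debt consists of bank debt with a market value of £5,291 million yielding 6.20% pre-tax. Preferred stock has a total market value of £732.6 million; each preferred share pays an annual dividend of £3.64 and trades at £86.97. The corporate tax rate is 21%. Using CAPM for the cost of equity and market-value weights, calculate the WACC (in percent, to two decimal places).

10.84%

Cost of equity via CAPM: Re = 4.0% + 1.66 × 8.17% = 17.5622%.
Cost of preferred: Rp = 3.64 / 86.97 = 4.1854%.
Market value of equity E = 76.04 × 71.02m = 5400.3608m.
Total capital V = 5400.3608 + 732.6 + 5291 = 11423.9608.
Equity: weight = 5400.3608/11423.9608 = 0.4727; cost = 17.5622%.
Preferred: weight = 732.6/11423.9608 = 0.0641; cost = 4.1854%.
Bank debt: weight = 5291/11423.9608 = 0.4631; after-tax cost = 6.2% × (1 − 21%) = 4.8980%.
WACC = 0.4727 × 17.5622% + 0.0641 × 4.1854% + 0.4631 × 4.8980% = 10.8390%.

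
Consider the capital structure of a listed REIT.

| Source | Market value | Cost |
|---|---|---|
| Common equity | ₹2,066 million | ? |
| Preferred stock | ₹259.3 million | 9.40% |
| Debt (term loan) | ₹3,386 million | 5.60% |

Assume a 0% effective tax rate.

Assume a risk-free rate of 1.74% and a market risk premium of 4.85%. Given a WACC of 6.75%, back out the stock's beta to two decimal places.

1.35

Total capital V = 2066 + 259.3 + 3386 = 5711.3.
Equity weight = 2066/5711.3 = 0.3617.
Preferred weight = 259.3/5711.3 = 0.0454.
Term loan weight = 3386/5711.3 = 0.5929.
Debt contribution = 0.5929 × 5.6% × (1 − 0%) = 3.3200%.
Preferred contribution = 0.0454 × 9.4% = 0.4268%.
Required equity contribution = 6.75% − 3.7468% = 3.0032%  ⇒  Re = 8.3022%.
CAPM: 8.3022% = 1.74% + β × 4.85%  ⇒  β = 1.3530.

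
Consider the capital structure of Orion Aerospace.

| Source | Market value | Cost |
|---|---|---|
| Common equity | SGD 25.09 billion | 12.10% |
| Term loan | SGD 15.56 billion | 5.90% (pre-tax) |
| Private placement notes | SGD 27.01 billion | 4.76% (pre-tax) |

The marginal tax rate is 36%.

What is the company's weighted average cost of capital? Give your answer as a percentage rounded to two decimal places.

6.57%

Total capital V = 25.09 + 15.56 + 27.01 = 67.66.
Equity: weight = 25.09/67.66 = 0.3708; cost = 12.1%.
Term loan: weight = 15.56/67.66 = 0.2300; after-tax cost = 5.9% × (1 − 36%) = 3.7760%.
Private placement notes: weight = 27.01/67.66 = 0.3992; after-tax cost = 4.76% × (1 − 36%) = 3.0464%.
WACC = 0.3708 × 12.1000% + 0.2300 × 3.7760% + 0.3992 × 3.0464% = 6.5715%.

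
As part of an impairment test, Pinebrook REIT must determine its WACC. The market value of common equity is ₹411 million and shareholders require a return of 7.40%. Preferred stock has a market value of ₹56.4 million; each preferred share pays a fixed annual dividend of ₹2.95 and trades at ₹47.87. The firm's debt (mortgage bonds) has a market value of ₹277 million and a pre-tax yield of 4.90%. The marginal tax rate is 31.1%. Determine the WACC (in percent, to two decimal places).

5.81%

Cost of preferred: Rp = 2.95 / 47.87 = 6.1625%.
Total capital V = 411 + 56.4 + 277 = 744.4.
Equity: weight = 411/744.4 = 0.5521; cost = 7.4%.
Preferred: weight = 56.4/744.4 = 0.0758; cost = 6.1625%.
Mortgage bonds: weight = 277/744.4 = 0.3721; after-tax cost = 4.9% × (1 − 31.1%) = 3.3761%.
WACC = 0.5521 × 7.4000% + 0.0758 × 6.1625% + 0.3721 × 3.3761% = 5.8089%.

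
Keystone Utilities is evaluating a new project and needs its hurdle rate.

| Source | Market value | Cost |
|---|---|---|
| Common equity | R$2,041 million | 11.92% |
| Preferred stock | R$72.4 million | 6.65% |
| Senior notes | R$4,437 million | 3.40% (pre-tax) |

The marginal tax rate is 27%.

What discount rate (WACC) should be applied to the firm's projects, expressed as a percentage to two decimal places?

5.47%

Total capital V = 2041 + 72.4 + 4437 = 6550.4.
Equity: weight = 2041/6550.4 = 0.3116; cost = 11.92%.
Preferred: weight = 72.4/6550.4 = 0.0111; cost = 6.65%.
Senior notes: weight = 4437/6550.4 = 0.6774; after-tax cost = 3.4% × (1 − 27%) = 2.4820%.
WACC = 0.3116 × 11.9200% + 0.0111 × 6.6500% + 0.6774 × 2.4820% = 5.4688%.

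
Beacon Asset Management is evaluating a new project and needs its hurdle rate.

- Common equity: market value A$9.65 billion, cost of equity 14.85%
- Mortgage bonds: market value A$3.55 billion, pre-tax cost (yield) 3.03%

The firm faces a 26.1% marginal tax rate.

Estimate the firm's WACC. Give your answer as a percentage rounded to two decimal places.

Total capital V = 9.65 + 3.55 = 13.2.
Equity: weight = 9.65/13.2 = 0.7311; cost = 14.85%.
Mortgage bonds: weight = 3.55/13.2 = 0.2689; after-tax cost = 3.03% × (1 − 26.1%) = 2.2392%.
WACC = 0.7311 × 14.8500% + 0.2689 × 2.2392% = 11.4585%.

11.46%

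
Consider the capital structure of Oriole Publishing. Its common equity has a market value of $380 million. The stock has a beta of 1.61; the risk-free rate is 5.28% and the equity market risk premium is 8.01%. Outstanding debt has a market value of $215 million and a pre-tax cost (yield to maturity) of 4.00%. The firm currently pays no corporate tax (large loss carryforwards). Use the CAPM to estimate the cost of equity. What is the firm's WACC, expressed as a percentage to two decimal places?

Cost of equity via CAPM: Re = 5.28% + 1.61 × 8.01% = 18.1761%.
Total capital V = 380 + 215 = 595.
Equity: weight = 380/595 = 0.6387; cost = 18.1761%.
Debt: weight = 215/595 = 0.3613; after-tax cost = 4% × (1 − 0%) = 4.0000%.
WACC = 0.6387 × 18.1761% + 0.3613 × 4.0000% = 13.0536%.

13.05%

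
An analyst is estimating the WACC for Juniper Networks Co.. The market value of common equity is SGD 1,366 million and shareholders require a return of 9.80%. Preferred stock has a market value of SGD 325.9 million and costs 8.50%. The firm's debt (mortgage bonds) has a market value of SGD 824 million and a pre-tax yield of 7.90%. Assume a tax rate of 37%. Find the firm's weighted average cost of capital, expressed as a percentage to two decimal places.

Total capital V = 1366 + 325.9 + 824 = 2515.9.
Equity: weight = 1366/2515.9 = 0.5429; cost = 9.8%.
Preferred: weight = 325.9/2515.9 = 0.1295; cost = 8.5%.
Mortgage bonds: weight = 824/2515.9 = 0.3275; after-tax cost = 7.9% × (1 − 37%) = 4.9770%.
WACC = 0.5429 × 9.8000% + 0.1295 × 8.5000% + 0.3275 × 4.9770% = 8.0520%.

8.05%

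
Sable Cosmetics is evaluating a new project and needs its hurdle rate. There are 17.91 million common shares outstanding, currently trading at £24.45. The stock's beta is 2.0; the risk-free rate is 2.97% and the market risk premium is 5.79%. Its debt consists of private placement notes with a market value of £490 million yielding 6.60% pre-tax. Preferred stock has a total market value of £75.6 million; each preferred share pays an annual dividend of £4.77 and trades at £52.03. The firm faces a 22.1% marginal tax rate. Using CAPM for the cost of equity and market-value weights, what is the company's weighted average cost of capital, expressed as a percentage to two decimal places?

9.55%

Cost of equity via CAPM: Re = 2.97% + 2.0 × 5.79% = 14.5500%.
Cost of preferred: Rp = 4.77 / 52.03 = 9.1678%.
Market value of equity E = 24.45 × 17.91m = 437.8995m.
Total capital V = 437.8995 + 75.6 + 490 = 1003.4995.
Equity: weight = 437.8995/1003.4995 = 0.4364; cost = 14.55%.
Preferred: weight = 75.6/1003.4995 = 0.0753; cost = 9.1678%.
Private placement notes: weight = 490/1003.4995 = 0.4883; after-tax cost = 6.6% × (1 − 22.1%) = 5.1414%.
WACC = 0.4364 × 14.5500% + 0.0753 × 9.1678% + 0.4883 × 5.1414% = 9.5504%.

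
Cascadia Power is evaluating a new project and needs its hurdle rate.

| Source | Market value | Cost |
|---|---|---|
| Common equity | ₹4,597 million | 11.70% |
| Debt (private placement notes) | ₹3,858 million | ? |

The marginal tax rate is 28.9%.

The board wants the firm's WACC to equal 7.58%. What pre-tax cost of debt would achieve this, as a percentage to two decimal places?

Total capital V = 4597 + 3858 = 8455.
Equity weight = 4597/8455 = 0.5437.
Private placement notes weight = 3858/8455 = 0.4563.
Equity contribution = 0.5437 × 11.7% = 6.3613%.
Remaining for debt = 7.58% − 6.3613% = 1.2187%.
Rd × (1 − 28.9%) × 0.4563 = 1.2187%  ⇒  Rd = 3.7564%.

3.76%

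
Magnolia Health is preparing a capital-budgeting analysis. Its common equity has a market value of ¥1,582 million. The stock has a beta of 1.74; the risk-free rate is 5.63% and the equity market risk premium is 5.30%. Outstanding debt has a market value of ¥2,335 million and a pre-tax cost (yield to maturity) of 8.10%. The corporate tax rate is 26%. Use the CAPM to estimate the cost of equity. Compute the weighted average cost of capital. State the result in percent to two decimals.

Cost of equity via CAPM: Re = 5.63% + 1.74 × 5.3% = 14.8520%.
Total capital V = 1582 + 2335 = 3917.
Equity: weight = 1582/3917 = 0.4039; cost = 14.852%.
Debt: weight = 2335/3917 = 0.5961; after-tax cost = 8.1% × (1 − 26%) = 5.9940%.
WACC = 0.4039 × 14.8520% + 0.5961 × 5.9940% = 9.5716%.

9.57%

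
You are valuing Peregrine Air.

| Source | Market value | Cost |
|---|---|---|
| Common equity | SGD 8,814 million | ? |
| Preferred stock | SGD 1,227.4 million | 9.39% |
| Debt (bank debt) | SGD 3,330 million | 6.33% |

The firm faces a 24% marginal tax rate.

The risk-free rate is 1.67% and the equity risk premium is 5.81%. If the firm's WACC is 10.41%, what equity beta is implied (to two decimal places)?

Total capital V = 8814 + 1227.4 + 3330 = 13371.4.
Equity weight = 8814/13371.4 = 0.6592.
Preferred weight = 1227.4/13371.4 = 0.0918.
Bank debt weight = 3330/13371.4 = 0.2490.
Debt contribution = 0.2490 × 6.33% × (1 − 24%) = 1.1981%.
Preferred contribution = 0.0918 × 9.39% = 0.8619%.
Required equity contribution = 10.41% − 2.0600% = 8.3500%  ⇒  Re = 12.6675%.
CAPM: 12.6675% = 1.67% + β × 5.81%  ⇒  β = 1.8929.

1.89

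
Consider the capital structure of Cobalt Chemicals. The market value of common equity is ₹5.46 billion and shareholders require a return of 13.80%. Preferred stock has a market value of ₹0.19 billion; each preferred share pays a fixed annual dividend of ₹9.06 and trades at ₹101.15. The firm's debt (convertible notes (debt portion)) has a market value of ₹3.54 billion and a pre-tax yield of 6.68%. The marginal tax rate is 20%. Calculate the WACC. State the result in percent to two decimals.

Cost of preferred: Rp = 9.06 / 101.15 = 8.9570%.
Total capital V = 5.46 + 0.19 + 3.54 = 9.19.
Equity: weight = 5.46/9.19 = 0.5941; cost = 13.8%.
Preferred: weight = 0.19/9.19 = 0.0207; cost = 8.957%.
Convertible notes (debt portion): weight = 3.54/9.19 = 0.3852; after-tax cost = 6.68% × (1 − 20%) = 5.3440%.
WACC = 0.5941 × 13.8000% + 0.0207 × 8.9570% + 0.3852 × 5.3440% = 10.4426%.

10.44%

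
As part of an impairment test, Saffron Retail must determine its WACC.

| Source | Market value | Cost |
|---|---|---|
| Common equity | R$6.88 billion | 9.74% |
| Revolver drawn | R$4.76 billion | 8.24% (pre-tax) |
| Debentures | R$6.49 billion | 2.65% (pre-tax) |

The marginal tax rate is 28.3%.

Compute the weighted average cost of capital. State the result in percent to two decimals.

Total capital V = 6.88 + 4.76 + 6.49 = 18.13.
Equity: weight = 6.88/18.13 = 0.3795; cost = 9.74%.
Revolver drawn: weight = 4.76/18.13 = 0.2625; after-tax cost = 8.24% × (1 − 28.3%) = 5.9081%.
Debentures: weight = 6.49/18.13 = 0.3580; after-tax cost = 2.65% × (1 − 28.3%) = 1.9000%.
WACC = 0.3795 × 9.7400% + 0.2625 × 5.9081% + 0.3580 × 1.9000% = 5.9275%.

5.93%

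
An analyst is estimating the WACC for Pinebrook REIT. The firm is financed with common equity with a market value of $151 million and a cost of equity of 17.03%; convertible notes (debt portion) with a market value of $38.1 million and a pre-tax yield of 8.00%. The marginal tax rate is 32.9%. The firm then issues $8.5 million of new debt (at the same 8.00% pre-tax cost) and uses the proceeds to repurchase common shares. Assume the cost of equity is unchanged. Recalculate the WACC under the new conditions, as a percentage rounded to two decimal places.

After the change:
Total capital V = 142.5 + 46.6 = 189.1.
Equity: weight = 142.5/189.1 = 0.7536; cost = 17.03%.
Convertible notes (debt portion): weight = 46.6/189.1 = 0.2464; after-tax cost = 8% × (1 − 32.9%) = 5.3680%.
WACC = 0.7536 × 17.0300% + 0.2464 × 5.3680% = 14.1561%.

14.16%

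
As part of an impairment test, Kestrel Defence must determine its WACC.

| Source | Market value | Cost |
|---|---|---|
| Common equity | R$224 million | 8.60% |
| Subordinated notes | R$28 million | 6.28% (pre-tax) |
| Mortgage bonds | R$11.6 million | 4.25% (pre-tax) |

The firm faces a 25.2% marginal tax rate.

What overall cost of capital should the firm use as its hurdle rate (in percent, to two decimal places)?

Total capital V = 224 + 28 + 11.6 = 263.6.
Equity: weight = 224/263.6 = 0.8498; cost = 8.6%.
Subordinated notes: weight = 28/263.6 = 0.1062; after-tax cost = 6.28% × (1 − 25.2%) = 4.6974%.
Mortgage bonds: weight = 11.6/263.6 = 0.0440; after-tax cost = 4.25% × (1 − 25.2%) = 3.1790%.
WACC = 0.8498 × 8.6000% + 0.1062 × 4.6974% + 0.0440 × 3.1790% = 7.9469%.

7.95%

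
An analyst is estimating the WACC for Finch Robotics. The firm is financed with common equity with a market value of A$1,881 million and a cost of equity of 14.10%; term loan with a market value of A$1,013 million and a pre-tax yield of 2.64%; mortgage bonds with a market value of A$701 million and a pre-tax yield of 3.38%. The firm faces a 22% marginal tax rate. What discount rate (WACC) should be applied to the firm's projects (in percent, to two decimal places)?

8.47%

Total capital V = 1881 + 1013 + 701 = 3595.
Equity: weight = 1881/3595 = 0.5232; cost = 14.1%.
Term loan: weight = 1013/3595 = 0.2818; after-tax cost = 2.64% × (1 − 22%) = 2.0592%.
Mortgage bonds: weight = 701/3595 = 0.1950; after-tax cost = 3.38% × (1 − 22%) = 2.6364%.
WACC = 0.5232 × 14.1000% + 0.2818 × 2.0592% + 0.1950 × 2.6364% = 8.4718%.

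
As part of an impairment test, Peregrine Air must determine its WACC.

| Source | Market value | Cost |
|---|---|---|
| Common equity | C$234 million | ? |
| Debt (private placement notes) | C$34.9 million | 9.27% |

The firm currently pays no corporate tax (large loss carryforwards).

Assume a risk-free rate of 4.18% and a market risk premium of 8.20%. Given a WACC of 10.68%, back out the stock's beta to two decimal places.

0.82

Total capital V = 234 + 34.9 = 268.9.
Equity weight = 234/268.9 = 0.8702.
Private placement notes weight = 34.9/268.9 = 0.1298.
Debt contribution = 0.1298 × 9.27% × (1 − 0%) = 1.2031%.
Required equity contribution = 10.68% − 1.2031% = 9.4769%  ⇒  Re = 10.8903%.
CAPM: 10.8903% = 4.18% + β × 8.2%  ⇒  β = 0.8183.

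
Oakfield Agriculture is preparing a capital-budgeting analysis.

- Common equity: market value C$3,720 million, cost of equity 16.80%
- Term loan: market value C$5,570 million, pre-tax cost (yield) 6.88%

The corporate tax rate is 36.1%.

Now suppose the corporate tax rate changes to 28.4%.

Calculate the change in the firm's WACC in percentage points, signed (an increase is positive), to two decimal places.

Current WACC:
Total capital V = 3720 + 5570 = 9290.
Equity: weight = 3720/9290 = 0.4004; cost = 16.8%.
Term loan: weight = 5570/9290 = 0.5996; after-tax cost = 6.88% × (1 − 36.1%) = 4.3963%.
WACC = 0.4004 × 16.8000% + 0.5996 × 4.3963% = 9.3631%.
After the change:
Total capital V = 3720 + 5570 = 9290.
Equity: weight = 3720/9290 = 0.4004; cost = 16.8%.
Term loan: weight = 5570/9290 = 0.5996; after-tax cost = 6.88% × (1 − 28.4%) = 4.9261%.
WACC = 0.4004 × 16.8000% + 0.5996 × 4.9261% = 9.6808%.
Change in WACC = 9.6808% − 9.3631% = 0.3176 pp.

+0.32 pp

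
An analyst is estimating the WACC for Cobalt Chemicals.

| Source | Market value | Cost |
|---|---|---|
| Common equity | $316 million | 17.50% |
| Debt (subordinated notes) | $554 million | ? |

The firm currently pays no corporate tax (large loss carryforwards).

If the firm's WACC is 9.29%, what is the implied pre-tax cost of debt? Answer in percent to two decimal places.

4.61%

Total capital V = 316 + 554 = 870.
Equity weight = 316/870 = 0.3632.
Subordinated notes weight = 554/870 = 0.6368.
Equity contribution = 0.3632 × 17.5% = 6.3563%.
Remaining for debt = 9.29% − 6.3563% = 2.9337%.
Rd × (1 − 0%) × 0.6368 = 2.9337%  ⇒  Rd = 4.6070%.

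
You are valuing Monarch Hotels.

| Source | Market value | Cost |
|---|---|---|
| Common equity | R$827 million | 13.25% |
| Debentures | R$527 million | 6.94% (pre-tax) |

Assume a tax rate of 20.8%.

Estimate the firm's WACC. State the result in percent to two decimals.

Total capital V = 827 + 527 = 1354.
Equity: weight = 827/1354 = 0.6108; cost = 13.25%.
Debentures: weight = 527/1354 = 0.3892; after-tax cost = 6.94% × (1 − 20.8%) = 5.4965%.
WACC = 0.6108 × 13.2500% + 0.3892 × 5.4965% = 10.2322%.

10.23%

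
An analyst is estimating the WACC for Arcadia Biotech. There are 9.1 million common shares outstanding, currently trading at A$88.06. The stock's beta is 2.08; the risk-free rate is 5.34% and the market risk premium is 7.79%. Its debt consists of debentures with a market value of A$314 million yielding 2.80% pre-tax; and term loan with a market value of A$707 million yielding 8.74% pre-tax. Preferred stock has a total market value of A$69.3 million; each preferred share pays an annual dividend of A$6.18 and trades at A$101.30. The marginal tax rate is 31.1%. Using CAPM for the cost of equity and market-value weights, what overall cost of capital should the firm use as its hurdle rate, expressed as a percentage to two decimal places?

11.92%

Cost of equity via CAPM: Re = 5.34% + 2.08 × 7.79% = 21.5432%.
Cost of preferred: Rp = 6.18 / 101.3 = 6.1007%.
Market value of equity E = 88.06 × 9.1m = 801.346m.
Total capital V = 801.346 + 69.3 + 314 + 707 = 1891.646.
Equity: weight = 801.346/1891.646 = 0.4236; cost = 21.5432%.
Preferred: weight = 69.3/1891.646 = 0.0366; cost = 6.1007%.
Debentures: weight = 314/1891.646 = 0.1660; after-tax cost = 2.8% × (1 − 31.1%) = 1.9292%.
Term loan: weight = 707/1891.646 = 0.3737; after-tax cost = 8.74% × (1 − 31.1%) = 6.0219%.
WACC = 0.4236 × 21.5432% + 0.0366 × 6.1007% + 0.1660 × 1.9292% + 0.3737 × 6.0219% = 11.9206%.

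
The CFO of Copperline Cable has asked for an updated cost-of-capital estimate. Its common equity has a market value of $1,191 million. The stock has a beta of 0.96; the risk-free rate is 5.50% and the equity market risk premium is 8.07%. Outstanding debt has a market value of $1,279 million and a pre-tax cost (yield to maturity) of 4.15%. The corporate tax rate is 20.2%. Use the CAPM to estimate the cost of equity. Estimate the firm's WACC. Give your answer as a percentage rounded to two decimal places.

Cost of equity via CAPM: Re = 5.5% + 0.96 × 8.07% = 13.2472%.
Total capital V = 1191 + 1279 = 2470.
Equity: weight = 1191/2470 = 0.4822; cost = 13.2472%.
Debt: weight = 1279/2470 = 0.5178; after-tax cost = 4.15% × (1 − 20.2%) = 3.3117%.
WACC = 0.4822 × 13.2472% + 0.5178 × 3.3117% = 8.1025%.

8.10%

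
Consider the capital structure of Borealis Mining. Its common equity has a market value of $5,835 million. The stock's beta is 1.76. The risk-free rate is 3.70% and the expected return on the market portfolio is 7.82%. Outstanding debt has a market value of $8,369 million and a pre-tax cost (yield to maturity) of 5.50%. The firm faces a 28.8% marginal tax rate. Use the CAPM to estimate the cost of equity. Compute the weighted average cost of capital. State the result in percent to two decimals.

Market risk premium = 7.82% − 3.7% = 4.12%.
Cost of equity via CAPM: Re = 3.7% + 1.76 × 4.12% = 10.9512%.
Total capital V = 5835 + 8369 = 14204.
Equity: weight = 5835/14204 = 0.4108; cost = 10.9512%.
Debt: weight = 8369/14204 = 0.5892; after-tax cost = 5.5% × (1 − 28.8%) = 3.9160%.
WACC = 0.4108 × 10.9512% + 0.5892 × 3.9160% = 6.8061%.

6.81%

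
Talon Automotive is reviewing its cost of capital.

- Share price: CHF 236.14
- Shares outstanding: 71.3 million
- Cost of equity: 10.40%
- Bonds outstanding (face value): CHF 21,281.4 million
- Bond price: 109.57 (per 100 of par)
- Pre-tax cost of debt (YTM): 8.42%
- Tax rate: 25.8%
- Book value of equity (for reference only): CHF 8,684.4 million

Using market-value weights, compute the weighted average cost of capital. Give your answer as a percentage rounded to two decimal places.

7.99%

Market value of equity E = 236.14 × 71.3m = 16836.782m. Market value of debt D = 21281.4m × 109.57/100 = 23318.02998m.
Total capital V = 16836.782 + 23318.02998 = 40154.81198.
Equity: weight = 16836.782/40154.81198 = 0.4193; cost = 10.4%.
Bonds outstanding: weight = 23318.02998/40154.81198 = 0.5807; after-tax cost = 8.42% × (1 − 25.8%) = 6.2476%.
WACC = 0.4193 × 10.4000% + 0.5807 × 6.2476% = 7.9887%.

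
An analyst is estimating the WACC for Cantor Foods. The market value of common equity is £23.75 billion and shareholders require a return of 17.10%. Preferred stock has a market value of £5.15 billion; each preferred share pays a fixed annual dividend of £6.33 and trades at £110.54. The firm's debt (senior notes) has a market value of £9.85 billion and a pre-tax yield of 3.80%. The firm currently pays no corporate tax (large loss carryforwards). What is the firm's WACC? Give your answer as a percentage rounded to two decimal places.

12.21%

Cost of preferred: Rp = 6.33 / 110.54 = 5.7264%.
Total capital V = 23.75 + 5.15 + 9.85 = 38.75.
Equity: weight = 23.75/38.75 = 0.6129; cost = 17.1%.
Preferred: weight = 5.15/38.75 = 0.1329; cost = 5.7264%.
Senior notes: weight = 9.85/38.75 = 0.2542; after-tax cost = 3.8% × (1 − 0%) = 3.8000%.
WACC = 0.6129 × 17.1000% + 0.1329 × 5.7264% + 0.2542 × 3.8000% = 12.2076%.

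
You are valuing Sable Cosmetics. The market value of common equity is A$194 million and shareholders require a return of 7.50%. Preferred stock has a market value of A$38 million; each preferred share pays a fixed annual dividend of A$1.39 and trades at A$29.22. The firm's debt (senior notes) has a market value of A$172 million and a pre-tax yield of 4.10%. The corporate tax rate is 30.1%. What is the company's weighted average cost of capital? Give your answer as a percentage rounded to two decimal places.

Cost of preferred: Rp = 1.39 / 29.22 = 4.7570%.
Total capital V = 194 + 38 + 172 = 404.
Equity: weight = 194/404 = 0.4802; cost = 7.5%.
Preferred: weight = 38/404 = 0.0941; cost = 4.757%.
Senior notes: weight = 172/404 = 0.4257; after-tax cost = 4.1% × (1 − 30.1%) = 2.8659%.
WACC = 0.4802 × 7.5000% + 0.0941 × 4.7570% + 0.4257 × 2.8659% = 5.2691%.

5.27%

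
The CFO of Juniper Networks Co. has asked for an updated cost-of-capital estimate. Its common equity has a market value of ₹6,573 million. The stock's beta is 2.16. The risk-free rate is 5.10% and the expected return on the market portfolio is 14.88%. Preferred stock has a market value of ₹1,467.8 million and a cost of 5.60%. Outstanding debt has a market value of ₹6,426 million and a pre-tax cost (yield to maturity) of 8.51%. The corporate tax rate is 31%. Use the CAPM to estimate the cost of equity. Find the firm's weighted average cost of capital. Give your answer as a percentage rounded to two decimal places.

15.09%

Market risk premium = 14.88% − 5.1% = 9.78%.
Cost of equity via CAPM: Re = 5.1% + 2.16 × 9.78% = 26.2248%.
Total capital V = 6573 + 1467.8 + 6426 = 14466.8.
Equity: weight = 6573/14466.8 = 0.4544; cost = 26.2248%.
Preferred: weight = 1467.8/14466.8 = 0.1015; cost = 5.6%.
Debt: weight = 6426/14466.8 = 0.4442; after-tax cost = 8.51% × (1 − 31%) = 5.8719%.
WACC = 0.4544 × 26.2248% + 0.1015 × 5.6000% + 0.4442 × 5.8719% = 15.0917%.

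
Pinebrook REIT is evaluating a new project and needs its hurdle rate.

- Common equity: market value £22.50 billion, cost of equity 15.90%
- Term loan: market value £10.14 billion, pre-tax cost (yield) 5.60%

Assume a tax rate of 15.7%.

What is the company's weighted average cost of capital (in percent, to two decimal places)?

Total capital V = 22.5 + 10.14 = 32.64.
Equity: weight = 22.5/32.64 = 0.6893; cost = 15.9%.
Term loan: weight = 10.14/32.64 = 0.3107; after-tax cost = 5.6% × (1 − 15.7%) = 4.7208%.
WACC = 0.6893 × 15.9000% + 0.3107 × 4.7208% = 12.4271%.

12.43%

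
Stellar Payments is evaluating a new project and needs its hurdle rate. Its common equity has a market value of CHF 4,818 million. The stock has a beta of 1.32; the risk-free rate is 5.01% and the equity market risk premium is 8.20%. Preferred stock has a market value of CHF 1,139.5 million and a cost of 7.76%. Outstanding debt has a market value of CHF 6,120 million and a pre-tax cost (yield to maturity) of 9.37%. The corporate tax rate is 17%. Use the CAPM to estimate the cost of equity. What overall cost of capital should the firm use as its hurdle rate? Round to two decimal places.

Cost of equity via CAPM: Re = 5.01% + 1.32 × 8.2% = 15.8340%.
Total capital V = 4818 + 1139.5 + 6120 = 12077.5.
Equity: weight = 4818/12077.5 = 0.3989; cost = 15.834%.
Preferred: weight = 1139.5/12077.5 = 0.0943; cost = 7.76%.
Debt: weight = 6120/12077.5 = 0.5067; after-tax cost = 9.37% × (1 − 17%) = 7.7771%.
WACC = 0.3989 × 15.8340% + 0.0943 × 7.7600% + 0.5067 × 7.7771% = 10.9896%.

10.99%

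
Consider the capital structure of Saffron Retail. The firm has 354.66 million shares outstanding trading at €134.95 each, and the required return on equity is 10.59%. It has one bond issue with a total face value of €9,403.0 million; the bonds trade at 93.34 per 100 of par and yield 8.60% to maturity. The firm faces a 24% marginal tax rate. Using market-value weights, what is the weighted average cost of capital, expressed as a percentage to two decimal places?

Market value of equity E = 134.95 × 354.66m = 47861.367m. Market value of debt D = 9403m × 93.34/100 = 8776.7602m.
Total capital V = 47861.367 + 8776.7602 = 56638.1272.
Equity: weight = 47861.367/56638.1272 = 0.8450; cost = 10.59%.
Bonds outstanding: weight = 8776.7602/56638.1272 = 0.1550; after-tax cost = 8.6% × (1 − 24%) = 6.5360%.
WACC = 0.8450 × 10.5900% + 0.1550 × 6.5360% = 9.9618%.

9.96%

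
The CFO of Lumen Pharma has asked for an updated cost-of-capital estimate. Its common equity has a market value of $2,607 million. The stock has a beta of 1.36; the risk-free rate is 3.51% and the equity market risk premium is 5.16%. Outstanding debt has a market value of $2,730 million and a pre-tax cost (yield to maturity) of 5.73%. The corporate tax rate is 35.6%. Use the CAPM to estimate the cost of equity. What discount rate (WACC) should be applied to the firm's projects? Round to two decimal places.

7.03%

Cost of equity via CAPM: Re = 3.51% + 1.36 × 5.16% = 10.5276%.
Total capital V = 2607 + 2730 = 5337.
Equity: weight = 2607/5337 = 0.4885; cost = 10.5276%.
Debt: weight = 2730/5337 = 0.5115; after-tax cost = 5.73% × (1 − 35.6%) = 3.6901%.
WACC = 0.4885 × 10.5276% + 0.5115 × 3.6901% = 7.0301%.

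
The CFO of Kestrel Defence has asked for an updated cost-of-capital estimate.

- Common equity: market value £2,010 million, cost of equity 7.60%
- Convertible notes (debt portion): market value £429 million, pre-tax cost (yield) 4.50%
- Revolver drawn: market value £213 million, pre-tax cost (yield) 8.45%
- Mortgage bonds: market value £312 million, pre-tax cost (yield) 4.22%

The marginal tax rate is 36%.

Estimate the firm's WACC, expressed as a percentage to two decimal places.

6.24%

Total capital V = 2010 + 429 + 213 + 312 = 2964.
Equity: weight = 2010/2964 = 0.6781; cost = 7.6%.
Convertible notes (debt portion): weight = 429/2964 = 0.1447; after-tax cost = 4.5% × (1 − 36%) = 2.8800%.
Revolver drawn: weight = 213/2964 = 0.0719; after-tax cost = 8.45% × (1 − 36%) = 5.4080%.
Mortgage bonds: weight = 312/2964 = 0.1053; after-tax cost = 4.22% × (1 − 36%) = 2.7008%.
WACC = 0.6781 × 7.6000% + 0.1447 × 2.8800% + 0.0719 × 5.4080% + 0.1053 × 2.7008% = 6.2436%.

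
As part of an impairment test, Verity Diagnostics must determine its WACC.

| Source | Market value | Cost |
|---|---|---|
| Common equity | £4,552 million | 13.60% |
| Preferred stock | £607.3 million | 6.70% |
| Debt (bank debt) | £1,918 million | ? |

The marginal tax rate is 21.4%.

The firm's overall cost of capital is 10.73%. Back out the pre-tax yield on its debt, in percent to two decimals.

6.61%

Total capital V = 4552 + 607.3 + 1918 = 7077.3.
Equity weight = 4552/7077.3 = 0.6432.
Preferred weight = 607.3/7077.3 = 0.0858.
Bank debt weight = 1918/7077.3 = 0.2710.
Equity contribution = 0.6432 × 13.6% = 8.7473%.
Preferred contribution = 0.0858 × 6.7% = 0.5749%.
Remaining for debt = 10.73% − 9.3222% = 1.4078%.
Rd × (1 − 21.4%) × 0.2710 = 1.4078%  ⇒  Rd = 6.6090%.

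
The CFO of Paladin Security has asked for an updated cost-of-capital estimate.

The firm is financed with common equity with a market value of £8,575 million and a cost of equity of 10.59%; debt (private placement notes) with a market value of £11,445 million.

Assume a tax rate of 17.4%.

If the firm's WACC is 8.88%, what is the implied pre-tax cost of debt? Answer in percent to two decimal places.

Total capital V = 8575 + 11445 = 20020.
Equity weight = 8575/20020 = 0.4283.
Private placement notes weight = 11445/20020 = 0.5717.
Equity contribution = 0.4283 × 10.59% = 4.5359%.
Remaining for debt = 8.88% − 4.5359% = 4.3441%.
Rd × (1 − 17.4%) × 0.5717 = 4.3441%  ⇒  Rd = 9.1995%.

9.20%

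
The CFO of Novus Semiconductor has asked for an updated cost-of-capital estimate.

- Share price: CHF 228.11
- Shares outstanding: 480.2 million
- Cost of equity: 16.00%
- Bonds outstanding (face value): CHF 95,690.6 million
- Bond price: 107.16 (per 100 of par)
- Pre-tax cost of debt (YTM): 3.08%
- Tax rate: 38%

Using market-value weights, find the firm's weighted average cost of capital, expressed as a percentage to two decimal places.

Market value of equity E = 228.11 × 480.2m = 109538.422m. Market value of debt D = 95690.6m × 107.16/100 = 102542.04696m.
Total capital V = 109538.422 + 102542.04696 = 212080.46896.
Equity: weight = 109538.422/212080.46896 = 0.5165; cost = 16%.
Bonds outstanding: weight = 102542.04696/212080.46896 = 0.4835; after-tax cost = 3.08% × (1 − 38%) = 1.9096%.
WACC = 0.5165 × 16.0000% + 0.4835 × 1.9096% = 9.1872%.

9.19%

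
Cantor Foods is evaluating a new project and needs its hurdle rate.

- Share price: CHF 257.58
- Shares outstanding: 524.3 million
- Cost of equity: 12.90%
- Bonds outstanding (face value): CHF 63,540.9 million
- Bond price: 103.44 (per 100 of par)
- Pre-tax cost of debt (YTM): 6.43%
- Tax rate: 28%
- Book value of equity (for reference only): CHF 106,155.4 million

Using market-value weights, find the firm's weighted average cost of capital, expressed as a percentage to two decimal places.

Market value of equity E = 257.58 × 524.3m = 135049.194m. Market value of debt D = 63540.9m × 103.44/100 = 65726.70696m.
Total capital V = 135049.194 + 65726.70696 = 200775.90096.
Equity: weight = 135049.194/200775.90096 = 0.6726; cost = 12.9%.
Bonds outstanding: weight = 65726.70696/200775.90096 = 0.3274; after-tax cost = 6.43% × (1 − 28%) = 4.6296%.
WACC = 0.6726 × 12.9000% + 0.3274 × 4.6296% = 10.1926%.

10.19%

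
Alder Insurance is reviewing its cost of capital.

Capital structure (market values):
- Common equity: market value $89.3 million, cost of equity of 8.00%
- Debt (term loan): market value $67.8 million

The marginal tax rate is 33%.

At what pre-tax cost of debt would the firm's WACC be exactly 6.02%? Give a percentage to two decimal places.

5.09%

Total capital V = 89.3 + 67.8 = 157.1.
Equity weight = 89.3/157.1 = 0.5684.
Term loan weight = 67.8/157.1 = 0.4316.
Equity contribution = 0.5684 × 8% = 4.5474%.
Remaining for debt = 6.02% − 4.5474% = 1.4726%.
Rd × (1 − 33%) × 0.4316 = 1.4726%  ⇒  Rd = 5.0927%.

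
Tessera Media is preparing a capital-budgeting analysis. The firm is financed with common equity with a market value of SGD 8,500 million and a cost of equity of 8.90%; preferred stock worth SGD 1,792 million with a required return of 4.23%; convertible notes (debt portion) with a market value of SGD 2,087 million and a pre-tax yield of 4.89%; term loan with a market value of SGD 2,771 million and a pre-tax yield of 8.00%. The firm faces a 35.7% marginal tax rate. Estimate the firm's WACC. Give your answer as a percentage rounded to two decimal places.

Total capital V = 8500 + 1792 + 2087 + 2771 = 15150.
Equity: weight = 8500/15150 = 0.5611; cost = 8.9%.
Preferred: weight = 1792/15150 = 0.1183; cost = 4.23%.
Convertible notes (debt portion): weight = 2087/15150 = 0.1378; after-tax cost = 4.89% × (1 − 35.7%) = 3.1443%.
Term loan: weight = 2771/15150 = 0.1829; after-tax cost = 8% × (1 − 35.7%) = 5.1440%.
WACC = 0.5611 × 8.9000% + 0.1183 × 4.2300% + 0.1378 × 3.1443% + 0.1829 × 5.1440% = 6.8677%.

6.87%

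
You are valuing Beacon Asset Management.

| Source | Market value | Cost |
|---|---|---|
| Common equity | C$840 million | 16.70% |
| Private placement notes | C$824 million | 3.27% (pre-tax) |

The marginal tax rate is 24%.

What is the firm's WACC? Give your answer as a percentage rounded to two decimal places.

Total capital V = 840 + 824 = 1664.
Equity: weight = 840/1664 = 0.5048; cost = 16.7%.
Private placement notes: weight = 824/1664 = 0.4952; after-tax cost = 3.27% × (1 − 24%) = 2.4852%.
WACC = 0.5048 × 16.7000% + 0.4952 × 2.4852% = 9.6609%.

9.66%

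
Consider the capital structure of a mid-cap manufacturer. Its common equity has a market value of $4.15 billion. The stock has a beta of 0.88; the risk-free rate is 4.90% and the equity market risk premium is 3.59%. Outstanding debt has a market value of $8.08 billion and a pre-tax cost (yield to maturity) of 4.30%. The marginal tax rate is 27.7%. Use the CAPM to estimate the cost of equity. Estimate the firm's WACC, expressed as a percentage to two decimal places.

4.79%

Cost of equity via CAPM: Re = 4.9% + 0.88 × 3.59% = 8.0592%.
Total capital V = 4.15 + 8.08 = 12.23.
Equity: weight = 4.15/12.23 = 0.3393; cost = 8.0592%.
Debt: weight = 8.08/12.23 = 0.6607; after-tax cost = 4.3% × (1 − 27.7%) = 3.1089%.
WACC = 0.3393 × 8.0592% + 0.6607 × 3.1089% = 4.7887%.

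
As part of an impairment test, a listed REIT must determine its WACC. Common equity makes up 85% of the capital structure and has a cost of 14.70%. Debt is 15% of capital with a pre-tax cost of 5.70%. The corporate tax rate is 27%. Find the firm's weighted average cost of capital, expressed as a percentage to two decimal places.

13.12%

After-tax cost of debt = 5.7% × (1 − 27%) = 4.1610%.
WACC = 0.850 × 14.7000% + 0.150 × 4.1610% = 13.1191%.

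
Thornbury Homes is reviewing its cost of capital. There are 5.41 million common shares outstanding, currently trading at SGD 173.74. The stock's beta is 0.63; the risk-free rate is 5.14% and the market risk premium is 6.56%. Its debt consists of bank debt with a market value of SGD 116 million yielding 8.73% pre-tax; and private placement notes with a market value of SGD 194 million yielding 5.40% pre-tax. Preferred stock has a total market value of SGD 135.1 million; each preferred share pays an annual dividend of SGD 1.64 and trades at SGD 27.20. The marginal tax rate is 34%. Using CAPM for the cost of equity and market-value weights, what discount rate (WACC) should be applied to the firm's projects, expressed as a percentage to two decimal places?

7.86%

Cost of equity via CAPM: Re = 5.14% + 0.63 × 6.56% = 9.2728%.
Cost of preferred: Rp = 1.64 / 27.2 = 6.0294%.
Market value of equity E = 173.74 × 5.41m = 939.9334m.
Total capital V = 939.9334 + 135.1 + 116 + 194 = 1385.0334.
Equity: weight = 939.9334/1385.0334 = 0.6786; cost = 9.2728%.
Preferred: weight = 135.1/1385.0334 = 0.0975; cost = 6.0294%.
Bank debt: weight = 116/1385.0334 = 0.0838; after-tax cost = 8.73% × (1 − 34%) = 5.7618%.
Private placement notes: weight = 194/1385.0334 = 0.1401; after-tax cost = 5.4% × (1 − 34%) = 3.5640%.
WACC = 0.6786 × 9.2728% + 0.0975 × 6.0294% + 0.0838 × 5.7618% + 0.1401 × 3.5640% = 7.8627%.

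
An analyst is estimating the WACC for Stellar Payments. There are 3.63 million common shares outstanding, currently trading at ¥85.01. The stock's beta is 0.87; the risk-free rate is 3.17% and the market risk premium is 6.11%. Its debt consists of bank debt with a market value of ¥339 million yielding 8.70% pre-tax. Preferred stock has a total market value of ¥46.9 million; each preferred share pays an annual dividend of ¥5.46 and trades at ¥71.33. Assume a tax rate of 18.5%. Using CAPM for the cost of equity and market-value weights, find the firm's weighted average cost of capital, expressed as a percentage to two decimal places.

7.75%

Cost of equity via CAPM: Re = 3.17% + 0.87 × 6.11% = 8.4857%.
Cost of preferred: Rp = 5.46 / 71.33 = 7.6546%.
Market value of equity E = 85.01 × 3.63m = 308.5863m.
Total capital V = 308.5863 + 46.9 + 339 = 694.4863.
Equity: weight = 308.5863/694.4863 = 0.4443; cost = 8.4857%.
Preferred: weight = 46.9/694.4863 = 0.0675; cost = 7.6546%.
Bank debt: weight = 339/694.4863 = 0.4881; after-tax cost = 8.7% × (1 − 18.5%) = 7.0905%.
WACC = 0.4443 × 8.4857% + 0.0675 × 7.6546% + 0.4881 × 7.0905% = 7.7485%.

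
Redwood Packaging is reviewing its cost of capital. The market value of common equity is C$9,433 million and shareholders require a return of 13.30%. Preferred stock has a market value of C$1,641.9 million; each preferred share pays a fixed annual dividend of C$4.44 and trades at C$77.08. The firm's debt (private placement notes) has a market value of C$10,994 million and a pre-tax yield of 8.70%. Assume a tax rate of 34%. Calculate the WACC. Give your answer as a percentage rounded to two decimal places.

8.97%

Cost of preferred: Rp = 4.44 / 77.08 = 5.7602%.
Total capital V = 9433 + 1641.9 + 10994 = 22068.9.
Equity: weight = 9433/22068.9 = 0.4274; cost = 13.3%.
Preferred: weight = 1641.9/22068.9 = 0.0744; cost = 5.7602%.
Private placement notes: weight = 10994/22068.9 = 0.4982; after-tax cost = 8.7% × (1 − 34%) = 5.7420%.
WACC = 0.4274 × 13.3000% + 0.0744 × 5.7602% + 0.4982 × 5.7420% = 8.9739%.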